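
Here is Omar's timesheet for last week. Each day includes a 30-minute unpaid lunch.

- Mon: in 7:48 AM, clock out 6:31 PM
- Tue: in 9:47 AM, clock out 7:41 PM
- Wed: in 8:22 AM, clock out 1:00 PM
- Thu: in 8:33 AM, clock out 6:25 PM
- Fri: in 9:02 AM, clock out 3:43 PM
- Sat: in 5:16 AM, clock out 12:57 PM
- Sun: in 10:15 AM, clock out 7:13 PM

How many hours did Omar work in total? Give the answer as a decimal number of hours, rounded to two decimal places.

54.95 hours

Mon: 7:48 AM–6:31 PM = 10 h 43 min; less 30 min break → 10 h 13 min
Tue: 9:47 AM–7:41 PM = 9 h 54 min; less 30 min break → 9 h 24 min
Wed: 8:22 AM–1:00 PM = 4 h 38 min; less 30 min break → 4 h 8 min
Thu: 8:33 AM–6:25 PM = 9 h 52 min; less 30 min break → 9 h 22 min
Fri: 9:02 AM–3:43 PM = 6 h 41 min; less 30 min break → 6 h 11 min
Sat: 5:16 AM–12:57 PM = 7 h 41 min; less 30 min break → 7 h 11 min
Sun: 10:15 AM–7:13 PM = 8 h 58 min; less 30 min break → 8 h 28 min
Total: 10 h 13 min + 9 h 24 min + 4 h 8 min + 9 h 22 min + 6 h 11 min + 7 h 11 min + 8 h 28 min = 54 h 57 min.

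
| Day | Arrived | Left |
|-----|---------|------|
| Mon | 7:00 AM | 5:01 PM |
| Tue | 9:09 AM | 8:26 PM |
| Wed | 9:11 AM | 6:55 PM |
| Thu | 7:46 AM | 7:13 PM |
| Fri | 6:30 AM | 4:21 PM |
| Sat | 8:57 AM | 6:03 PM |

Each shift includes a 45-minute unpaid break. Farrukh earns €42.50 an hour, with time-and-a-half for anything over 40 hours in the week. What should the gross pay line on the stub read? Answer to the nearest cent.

Mon: 7:00 AM–5:01 PM = 10 h 1 min; less 45 min break → 9 h 16 min
Tue: 9:09 AM–8:26 PM = 11 h 17 min; less 45 min break → 10 h 32 min
Wed: 9:11 AM–6:55 PM = 9 h 44 min; less 45 min break → 8 h 59 min
Thu: 7:46 AM–7:13 PM = 11 h 27 min; less 45 min break → 10 h 42 min
Fri: 6:30 AM–4:21 PM = 9 h 51 min; less 45 min break → 9 h 6 min
Sat: 8:57 AM–6:03 PM = 9 h 6 min; less 45 min break → 8 h 21 min
Total worked: 56 h 56 min = 3416 min.
Regular 40 h 0 min = 2400 min at €42.50/h; overtime 16 h 56 min = 1016 min at €63.75/h.
Pay = (2400 × €42.50 + 1016 × €63.75) ÷ 60 = €2779.50.

€2779.50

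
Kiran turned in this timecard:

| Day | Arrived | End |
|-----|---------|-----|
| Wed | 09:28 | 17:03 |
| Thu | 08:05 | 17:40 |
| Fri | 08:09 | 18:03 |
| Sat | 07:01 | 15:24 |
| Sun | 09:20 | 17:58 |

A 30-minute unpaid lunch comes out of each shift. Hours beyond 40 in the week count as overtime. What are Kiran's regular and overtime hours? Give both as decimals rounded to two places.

Wed: 09:28–17:03 = 7 h 35 min; less 30 min break → 7 h 5 min
Thu: 08:05–17:40 = 9 h 35 min; less 30 min break → 9 h 5 min
Fri: 08:09–18:03 = 9 h 54 min; less 30 min break → 9 h 24 min
Sat: 07:01–15:24 = 8 h 23 min; less 30 min break → 7 h 53 min
Sun: 09:20–17:58 = 8 h 38 min; less 30 min break → 8 h 8 min
Total worked: 41 h 35 min = 41.58 h.
Threshold 40 h → overtime 1 h 35 min, regular 40 h 0 min.

Regular 40.00 hours, overtime 1.58 hours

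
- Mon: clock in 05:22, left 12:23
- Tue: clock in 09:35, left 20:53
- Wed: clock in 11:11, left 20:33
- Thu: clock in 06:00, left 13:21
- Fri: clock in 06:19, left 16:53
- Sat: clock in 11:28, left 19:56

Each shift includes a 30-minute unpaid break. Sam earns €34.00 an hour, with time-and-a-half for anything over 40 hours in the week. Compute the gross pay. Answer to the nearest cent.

Mon: 05:22–12:23 = 7 h 1 min; less 30 min break → 6 h 31 min
Tue: 09:35–20:53 = 11 h 18 min; less 30 min break → 10 h 48 min
Wed: 11:11–20:33 = 9 h 22 min; less 30 min break → 8 h 52 min
Thu: 06:00–13:21 = 7 h 21 min; less 30 min break → 6 h 51 min
Fri: 06:19–16:53 = 10 h 34 min; less 30 min break → 10 h 4 min
Sat: 11:28–19:56 = 8 h 28 min; less 30 min break → 7 h 58 min
Total worked: 51 h 4 min = 3064 min.
Regular 40 h 0 min = 2400 min at €34.00/h; overtime 11 h 4 min = 664 min at €51.00/h.
Pay = (2400 × €34.00 + 664 × €51.00) ÷ 60 = €1924.40.

€1924.40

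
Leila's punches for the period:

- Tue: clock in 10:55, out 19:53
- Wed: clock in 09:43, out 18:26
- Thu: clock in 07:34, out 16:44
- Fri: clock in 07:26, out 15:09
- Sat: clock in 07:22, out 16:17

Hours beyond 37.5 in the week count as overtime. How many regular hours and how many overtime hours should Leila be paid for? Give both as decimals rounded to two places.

Tue: 10:55–19:53 = 8 h 58 min
Wed: 09:43–18:26 = 8 h 43 min
Thu: 07:34–16:44 = 9 h 10 min
Fri: 07:26–15:09 = 7 h 43 min
Sat: 07:22–16:17 = 8 h 55 min
Total worked: 43 h 29 min = 43.48 h.
Threshold 37.5 h → overtime 5 h 59 min, regular 37 h 30 min.

Regular 37.50 hours, overtime 5.98 hours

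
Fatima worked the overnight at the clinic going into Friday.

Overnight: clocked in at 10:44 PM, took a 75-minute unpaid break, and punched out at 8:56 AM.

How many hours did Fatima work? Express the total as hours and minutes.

Overnight: 10:44 PM → midnight = 1 h 16 min; midnight → 8:56 AM = 8 h 56 min; span 10 h 12 min; less 75 min break → 8 h 57 min

8 h 57 min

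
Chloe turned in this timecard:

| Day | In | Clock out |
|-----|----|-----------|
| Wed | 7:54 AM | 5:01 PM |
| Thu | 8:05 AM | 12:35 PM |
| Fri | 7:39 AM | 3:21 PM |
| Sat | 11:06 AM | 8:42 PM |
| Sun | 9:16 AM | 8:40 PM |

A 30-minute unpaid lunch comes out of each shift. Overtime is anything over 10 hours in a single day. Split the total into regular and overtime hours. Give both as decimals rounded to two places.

Wed: 7:54 AM–5:01 PM = 9 h 7 min; less 30 min break → 8 h 37 min
Thu: 8:05 AM–12:35 PM = 4 h 30 min; less 30 min break → 4 h 0 min
Fri: 7:39 AM–3:21 PM = 7 h 42 min; less 30 min break → 7 h 12 min
Sat: 11:06 AM–8:42 PM = 9 h 36 min; less 30 min break → 9 h 6 min
Sun: 9:16 AM–8:40 PM = 11 h 24 min; less 30 min break → 10 h 54 min
Wed reg 8 h 37 min / OT 0 h 0 min; Thu reg 4 h 0 min / OT 0 h 0 min; Fri reg 7 h 12 min / OT 0 h 0 min; Sat reg 9 h 6 min / OT 0 h 0 min; Sun reg 10 h 0 min / OT 0 h 54 min.
Totals: regular 38 h 55 min, overtime 0 h 54 min.

Regular 38.92 hours, overtime 0.90 hours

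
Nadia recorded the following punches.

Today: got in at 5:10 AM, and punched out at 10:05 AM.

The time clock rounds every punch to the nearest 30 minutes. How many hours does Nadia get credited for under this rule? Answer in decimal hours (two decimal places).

Today: in 5:10 AM→5:00 AM, out 10:05 AM→10:00 AM; 5 h 0 min

5.00 hours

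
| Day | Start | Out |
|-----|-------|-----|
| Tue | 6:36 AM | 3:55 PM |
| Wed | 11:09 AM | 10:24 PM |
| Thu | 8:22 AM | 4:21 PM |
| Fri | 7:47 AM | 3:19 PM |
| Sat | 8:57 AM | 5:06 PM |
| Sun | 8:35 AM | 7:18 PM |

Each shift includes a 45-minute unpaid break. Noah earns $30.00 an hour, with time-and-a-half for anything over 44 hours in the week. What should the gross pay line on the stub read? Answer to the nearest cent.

$1610.25

Tue: 6:36 AM–3:55 PM = 9 h 19 min; less 45 min break → 8 h 34 min
Wed: 11:09 AM–10:24 PM = 11 h 15 min; less 45 min break → 10 h 30 min
Thu: 8:22 AM–4:21 PM = 7 h 59 min; less 45 min break → 7 h 14 min
Fri: 7:47 AM–3:19 PM = 7 h 32 min; less 45 min break → 6 h 47 min
Sat: 8:57 AM–5:06 PM = 8 h 9 min; less 45 min break → 7 h 24 min
Sun: 8:35 AM–7:18 PM = 10 h 43 min; less 45 min break → 9 h 58 min
Total worked: 50 h 27 min = 3027 min.
Regular 44 h 0 min = 2640 min at $30.00/h; overtime 6 h 27 min = 387 min at $45.00/h.
Pay = (2640 × $30.00 + 387 × $45.00) ÷ 60 = $1610.25.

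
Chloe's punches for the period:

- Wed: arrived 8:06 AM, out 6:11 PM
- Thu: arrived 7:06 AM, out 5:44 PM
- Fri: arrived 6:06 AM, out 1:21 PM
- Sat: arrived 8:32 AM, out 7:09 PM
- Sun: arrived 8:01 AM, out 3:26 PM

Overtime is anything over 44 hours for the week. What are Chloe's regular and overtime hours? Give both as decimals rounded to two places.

Wed: 8:06 AM–6:11 PM = 10 h 5 min
Thu: 7:06 AM–5:44 PM = 10 h 38 min
Fri: 6:06 AM–1:21 PM = 7 h 15 min
Sat: 8:32 AM–7:09 PM = 10 h 37 min
Sun: 8:01 AM–3:26 PM = 7 h 25 min
Total worked: 46 h 0 min = 46.00 h.
Threshold 44 h → overtime 2 h 0 min, regular 44 h 0 min.

Regular 44.00 hours, overtime 2.00 hours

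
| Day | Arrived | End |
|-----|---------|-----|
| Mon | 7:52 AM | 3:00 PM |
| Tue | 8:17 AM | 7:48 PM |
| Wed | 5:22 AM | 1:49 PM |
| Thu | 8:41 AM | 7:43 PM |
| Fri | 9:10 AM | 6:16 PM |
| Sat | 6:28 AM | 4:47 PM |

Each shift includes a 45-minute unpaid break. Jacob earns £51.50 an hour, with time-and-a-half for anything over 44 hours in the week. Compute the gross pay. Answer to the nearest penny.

£2965.11

Mon: 7:52 AM–3:00 PM = 7 h 8 min; less 45 min break → 6 h 23 min
Tue: 8:17 AM–7:48 PM = 11 h 31 min; less 45 min break → 10 h 46 min
Wed: 5:22 AM–1:49 PM = 8 h 27 min; less 45 min break → 7 h 42 min
Thu: 8:41 AM–7:43 PM = 11 h 2 min; less 45 min break → 10 h 17 min
Fri: 9:10 AM–6:16 PM = 9 h 6 min; less 45 min break → 8 h 21 min
Sat: 6:28 AM–4:47 PM = 10 h 19 min; less 45 min break → 9 h 34 min
Total worked: 53 h 3 min = 3183 min.
Regular 44 h 0 min = 2640 min at £51.50/h; overtime 9 h 3 min = 543 min at £77.25/h.
Pay = (2640 × £51.50 + 543 × £77.25) ÷ 60 = £2965.11.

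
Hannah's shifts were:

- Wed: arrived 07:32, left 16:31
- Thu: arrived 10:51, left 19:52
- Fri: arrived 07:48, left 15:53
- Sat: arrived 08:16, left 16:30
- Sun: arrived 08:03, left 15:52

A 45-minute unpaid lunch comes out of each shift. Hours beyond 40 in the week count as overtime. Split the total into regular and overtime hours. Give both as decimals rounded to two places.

Regular 38.38 hours, overtime 0.00 hours

Wed: 07:32–16:31 = 8 h 59 min; less 45 min break → 8 h 14 min
Thu: 10:51–19:52 = 9 h 1 min; less 45 min break → 8 h 16 min
Fri: 07:48–15:53 = 8 h 5 min; less 45 min break → 7 h 20 min
Sat: 08:16–16:30 = 8 h 14 min; less 45 min break → 7 h 29 min
Sun: 08:03–15:52 = 7 h 49 min; less 45 min break → 7 h 4 min
Total worked: 38 h 23 min = 38.38 h.
Threshold 40 h → overtime 0 h 0 min, regular 38 h 23 min.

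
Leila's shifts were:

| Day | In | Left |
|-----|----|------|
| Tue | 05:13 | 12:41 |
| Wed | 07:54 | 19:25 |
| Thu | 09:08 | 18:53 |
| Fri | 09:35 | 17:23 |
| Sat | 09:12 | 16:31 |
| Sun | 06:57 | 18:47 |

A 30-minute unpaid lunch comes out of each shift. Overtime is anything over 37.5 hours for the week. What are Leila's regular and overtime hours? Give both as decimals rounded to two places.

Tue: 05:13–12:41 = 7 h 28 min; less 30 min break → 6 h 58 min
Wed: 07:54–19:25 = 11 h 31 min; less 30 min break → 11 h 1 min
Thu: 09:08–18:53 = 9 h 45 min; less 30 min break → 9 h 15 min
Fri: 09:35–17:23 = 7 h 48 min; less 30 min break → 7 h 18 min
Sat: 09:12–16:31 = 7 h 19 min; less 30 min break → 6 h 49 min
Sun: 06:57–18:47 = 11 h 50 min; less 30 min break → 11 h 20 min
Total worked: 52 h 41 min = 52.68 h.
Threshold 37.5 h → overtime 15 h 11 min, regular 37 h 30 min.

Regular 37.50 hours, overtime 15.18 hours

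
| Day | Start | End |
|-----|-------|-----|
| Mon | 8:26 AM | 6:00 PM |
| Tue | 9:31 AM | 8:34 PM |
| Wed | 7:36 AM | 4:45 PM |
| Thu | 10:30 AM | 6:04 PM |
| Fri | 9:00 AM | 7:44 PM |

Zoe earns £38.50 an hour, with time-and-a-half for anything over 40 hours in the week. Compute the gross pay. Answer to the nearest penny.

Mon: 8:26 AM–6:00 PM = 9 h 34 min
Tue: 9:31 AM–8:34 PM = 11 h 3 min
Wed: 7:36 AM–4:45 PM = 9 h 9 min
Thu: 10:30 AM–6:04 PM = 7 h 34 min
Fri: 9:00 AM–7:44 PM = 10 h 44 min
Total worked: 48 h 4 min = 2884 min.
Regular 40 h 0 min = 2400 min at £38.50/h; overtime 8 h 4 min = 484 min at £57.75/h.
Pay = (2400 × £38.50 + 484 × £57.75) ÷ 60 = £2005.85.

£2005.85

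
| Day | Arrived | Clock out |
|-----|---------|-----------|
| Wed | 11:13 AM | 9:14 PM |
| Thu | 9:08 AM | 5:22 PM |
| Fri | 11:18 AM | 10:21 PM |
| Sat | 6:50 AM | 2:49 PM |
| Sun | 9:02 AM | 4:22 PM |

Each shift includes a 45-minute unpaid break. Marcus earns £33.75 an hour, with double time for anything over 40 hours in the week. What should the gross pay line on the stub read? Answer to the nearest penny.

£1408.50

Wed: 11:13 AM–9:14 PM = 10 h 1 min; less 45 min break → 9 h 16 min
Thu: 9:08 AM–5:22 PM = 8 h 14 min; less 45 min break → 7 h 29 min
Fri: 11:18 AM–10:21 PM = 11 h 3 min; less 45 min break → 10 h 18 min
Sat: 6:50 AM–2:49 PM = 7 h 59 min; less 45 min break → 7 h 14 min
Sun: 9:02 AM–4:22 PM = 7 h 20 min; less 45 min break → 6 h 35 min
Total worked: 40 h 52 min = 2452 min.
Regular 40 h 0 min = 2400 min at £33.75/h; overtime 0 h 52 min = 52 min at £67.50/h.
Pay = (2400 × £33.75 + 52 × £67.50) ÷ 60 = £1408.50.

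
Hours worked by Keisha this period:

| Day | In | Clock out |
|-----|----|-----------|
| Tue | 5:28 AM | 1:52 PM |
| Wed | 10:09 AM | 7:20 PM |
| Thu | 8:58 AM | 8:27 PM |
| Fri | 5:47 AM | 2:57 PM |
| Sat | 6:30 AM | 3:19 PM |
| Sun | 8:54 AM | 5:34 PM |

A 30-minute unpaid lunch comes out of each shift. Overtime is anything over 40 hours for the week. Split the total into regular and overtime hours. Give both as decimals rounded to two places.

Tue: 5:28 AM–1:52 PM = 8 h 24 min; less 30 min break → 7 h 54 min
Wed: 10:09 AM–7:20 PM = 9 h 11 min; less 30 min break → 8 h 41 min
Thu: 8:58 AM–8:27 PM = 11 h 29 min; less 30 min break → 10 h 59 min
Fri: 5:47 AM–2:57 PM = 9 h 10 min; less 30 min break → 8 h 40 min
Sat: 6:30 AM–3:19 PM = 8 h 49 min; less 30 min break → 8 h 19 min
Sun: 8:54 AM–5:34 PM = 8 h 40 min; less 30 min break → 8 h 10 min
Total worked: 52 h 43 min = 52.72 h.
Threshold 40 h → overtime 12 h 43 min, regular 40 h 0 min.

Regular 40.00 hours, overtime 12.72 hours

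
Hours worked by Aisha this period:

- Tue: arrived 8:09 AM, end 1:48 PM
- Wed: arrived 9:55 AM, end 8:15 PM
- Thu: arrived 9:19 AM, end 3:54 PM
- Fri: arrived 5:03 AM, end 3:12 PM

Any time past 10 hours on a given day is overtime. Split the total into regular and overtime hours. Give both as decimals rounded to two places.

Tue: 8:09 AM–1:48 PM = 5 h 39 min
Wed: 9:55 AM–8:15 PM = 10 h 20 min
Thu: 9:19 AM–3:54 PM = 6 h 35 min
Fri: 5:03 AM–3:12 PM = 10 h 9 min
Tue reg 5 h 39 min / OT 0 h 0 min; Wed reg 10 h 0 min / OT 0 h 20 min; Thu reg 6 h 35 min / OT 0 h 0 min; Fri reg 10 h 0 min / OT 0 h 9 min.
Totals: regular 32 h 14 min, overtime 0 h 29 min.

Regular 32.23 hours, overtime 0.48 hours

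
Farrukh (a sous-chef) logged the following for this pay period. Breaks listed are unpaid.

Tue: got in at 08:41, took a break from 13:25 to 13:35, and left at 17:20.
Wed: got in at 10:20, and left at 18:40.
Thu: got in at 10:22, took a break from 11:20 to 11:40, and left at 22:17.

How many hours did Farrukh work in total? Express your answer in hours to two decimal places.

Tue: 08:41–17:20 = 8 h 39 min; less 10 min break → 8 h 29 min
Wed: 10:20–18:40 = 8 h 20 min
Thu: 10:22–22:17 = 11 h 55 min; less 20 min break → 11 h 35 min
Total: 8 h 29 min + 8 h 20 min + 11 h 35 min = 28 h 24 min.

28.40 hours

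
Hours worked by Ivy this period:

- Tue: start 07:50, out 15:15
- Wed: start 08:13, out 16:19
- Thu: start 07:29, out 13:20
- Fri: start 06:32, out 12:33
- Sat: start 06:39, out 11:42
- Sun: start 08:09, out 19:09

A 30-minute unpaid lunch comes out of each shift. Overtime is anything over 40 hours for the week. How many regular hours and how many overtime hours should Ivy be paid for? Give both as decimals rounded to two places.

Regular 40.00 hours, overtime 0.43 hours

Tue: 07:50–15:15 = 7 h 25 min; less 30 min break → 6 h 55 min
Wed: 08:13–16:19 = 8 h 6 min; less 30 min break → 7 h 36 min
Thu: 07:29–13:20 = 5 h 51 min; less 30 min break → 5 h 21 min
Fri: 06:32–12:33 = 6 h 1 min; less 30 min break → 5 h 31 min
Sat: 06:39–11:42 = 5 h 3 min; less 30 min break → 4 h 33 min
Sun: 08:09–19:09 = 11 h 0 min; less 30 min break → 10 h 30 min
Total worked: 40 h 26 min = 40.43 h.
Threshold 40 h → overtime 0 h 26 min, regular 40 h 0 min.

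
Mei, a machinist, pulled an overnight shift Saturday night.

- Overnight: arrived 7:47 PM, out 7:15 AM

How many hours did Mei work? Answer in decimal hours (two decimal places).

11.47 hours

Overnight: 7:47 PM → midnight = 4 h 13 min; midnight → 7:15 AM = 7 h 15 min; span 11 h 28 min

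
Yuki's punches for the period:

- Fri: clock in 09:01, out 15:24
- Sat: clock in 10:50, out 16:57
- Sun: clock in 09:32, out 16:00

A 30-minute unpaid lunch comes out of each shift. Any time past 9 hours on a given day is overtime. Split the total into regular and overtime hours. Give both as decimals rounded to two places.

Fri: 09:01–15:24 = 6 h 23 min; less 30 min break → 5 h 53 min
Sat: 10:50–16:57 = 6 h 7 min; less 30 min break → 5 h 37 min
Sun: 09:32–16:00 = 6 h 28 min; less 30 min break → 5 h 58 min
Fri reg 5 h 53 min / OT 0 h 0 min; Sat reg 5 h 37 min / OT 0 h 0 min; Sun reg 5 h 58 min / OT 0 h 0 min.
Totals: regular 17 h 28 min, overtime 0 h 0 min.

Regular 17.47 hours, overtime 0.00 hours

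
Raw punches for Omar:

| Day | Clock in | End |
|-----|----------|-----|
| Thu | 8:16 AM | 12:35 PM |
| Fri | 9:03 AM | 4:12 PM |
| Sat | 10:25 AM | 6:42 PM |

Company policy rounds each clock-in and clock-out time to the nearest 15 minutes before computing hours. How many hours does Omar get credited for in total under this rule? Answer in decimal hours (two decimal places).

Thu: in 8:16 AM→8:15 AM, out 12:35 PM→12:30 PM; 4 h 15 min
Fri: in 9:03 AM→9:00 AM, out 4:12 PM→4:15 PM; 7 h 15 min
Sat: in 10:25 AM→10:30 AM, out 6:42 PM→6:45 PM; 8 h 15 min
Total credited: 19 h 45 min.

19.75 hours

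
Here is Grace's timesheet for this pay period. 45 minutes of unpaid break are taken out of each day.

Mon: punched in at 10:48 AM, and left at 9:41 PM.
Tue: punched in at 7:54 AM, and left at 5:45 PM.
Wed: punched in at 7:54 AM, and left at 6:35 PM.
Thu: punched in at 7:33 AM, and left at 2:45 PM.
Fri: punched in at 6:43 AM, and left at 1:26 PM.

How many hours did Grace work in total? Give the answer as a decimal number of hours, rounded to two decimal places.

41.58 hours

Mon: 10:48 AM–9:41 PM = 10 h 53 min; less 45 min break → 10 h 8 min
Tue: 7:54 AM–5:45 PM = 9 h 51 min; less 45 min break → 9 h 6 min
Wed: 7:54 AM–6:35 PM = 10 h 41 min; less 45 min break → 9 h 56 min
Thu: 7:33 AM–2:45 PM = 7 h 12 min; less 45 min break → 6 h 27 min
Fri: 6:43 AM–1:26 PM = 6 h 43 min; less 45 min break → 5 h 58 min
Total: 10 h 8 min + 9 h 6 min + 9 h 56 min + 6 h 27 min + 5 h 58 min = 41 h 35 min.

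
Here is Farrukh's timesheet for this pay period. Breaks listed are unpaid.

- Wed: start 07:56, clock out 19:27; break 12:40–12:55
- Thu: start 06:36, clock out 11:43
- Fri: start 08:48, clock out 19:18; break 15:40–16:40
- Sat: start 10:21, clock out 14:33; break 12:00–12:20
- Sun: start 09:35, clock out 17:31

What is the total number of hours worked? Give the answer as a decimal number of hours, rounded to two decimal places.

Wed: 07:56–19:27 = 11 h 31 min; less 15 min break → 11 h 16 min
Thu: 06:36–11:43 = 5 h 7 min
Fri: 08:48–19:18 = 10 h 30 min; less 60 min break → 9 h 30 min
Sat: 10:21–14:33 = 4 h 12 min; less 20 min break → 3 h 52 min
Sun: 09:35–17:31 = 7 h 56 min
Total: 11 h 16 min + 5 h 7 min + 9 h 30 min + 3 h 52 min + 7 h 56 min = 37 h 41 min.

37.68 hours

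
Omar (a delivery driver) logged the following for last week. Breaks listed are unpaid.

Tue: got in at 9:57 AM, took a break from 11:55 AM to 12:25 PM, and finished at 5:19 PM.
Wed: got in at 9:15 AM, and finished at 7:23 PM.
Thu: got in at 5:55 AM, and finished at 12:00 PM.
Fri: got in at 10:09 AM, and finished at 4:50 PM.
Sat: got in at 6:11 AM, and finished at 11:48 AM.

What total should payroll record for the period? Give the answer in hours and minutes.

Tue: 9:57 AM–5:19 PM = 7 h 22 min; less 30 min break → 6 h 52 min
Wed: 9:15 AM–7:23 PM = 10 h 8 min
Thu: 5:55 AM–12:00 PM = 6 h 5 min
Fri: 10:09 AM–4:50 PM = 6 h 41 min
Sat: 6:11 AM–11:48 AM = 5 h 37 min
Total: 6 h 52 min + 10 h 8 min + 6 h 5 min + 6 h 41 min + 5 h 37 min = 35 h 23 min.

35 h 23 min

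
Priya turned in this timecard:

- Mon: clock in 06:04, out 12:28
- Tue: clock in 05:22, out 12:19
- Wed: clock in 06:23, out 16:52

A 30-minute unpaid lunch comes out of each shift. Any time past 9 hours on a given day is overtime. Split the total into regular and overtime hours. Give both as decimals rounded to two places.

Regular 21.35 hours, overtime 0.98 hours

Mon: 06:04–12:28 = 6 h 24 min; less 30 min break → 5 h 54 min
Tue: 05:22–12:19 = 6 h 57 min; less 30 min break → 6 h 27 min
Wed: 06:23–16:52 = 10 h 29 min; less 30 min break → 9 h 59 min
Mon reg 5 h 54 min / OT 0 h 0 min; Tue reg 6 h 27 min / OT 0 h 0 min; Wed reg 9 h 0 min / OT 0 h 59 min.
Totals: regular 21 h 21 min, overtime 0 h 59 min.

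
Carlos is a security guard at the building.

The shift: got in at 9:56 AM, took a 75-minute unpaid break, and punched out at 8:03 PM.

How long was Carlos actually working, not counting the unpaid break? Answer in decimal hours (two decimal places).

8.87 hours

The shift: 9:56 AM–8:03 PM = 10 h 7 min; less 75 min break → 8 h 52 min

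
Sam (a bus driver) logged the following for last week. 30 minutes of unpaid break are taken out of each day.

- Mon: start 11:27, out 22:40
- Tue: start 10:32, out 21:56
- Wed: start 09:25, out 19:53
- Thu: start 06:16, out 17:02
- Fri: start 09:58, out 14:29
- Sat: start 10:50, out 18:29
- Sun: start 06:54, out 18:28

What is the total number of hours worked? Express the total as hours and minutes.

Mon: 11:27–22:40 = 11 h 13 min; less 30 min break → 10 h 43 min
Tue: 10:32–21:56 = 11 h 24 min; less 30 min break → 10 h 54 min
Wed: 09:25–19:53 = 10 h 28 min; less 30 min break → 9 h 58 min
Thu: 06:16–17:02 = 10 h 46 min; less 30 min break → 10 h 16 min
Fri: 09:58–14:29 = 4 h 31 min; less 30 min break → 4 h 1 min
Sat: 10:50–18:29 = 7 h 39 min; less 30 min break → 7 h 9 min
Sun: 06:54–18:28 = 11 h 34 min; less 30 min break → 11 h 4 min
Total: 10 h 43 min + 10 h 54 min + 9 h 58 min + 10 h 16 min + 4 h 1 min + 7 h 9 min + 11 h 4 min = 64 h 5 min.

64 h 5 min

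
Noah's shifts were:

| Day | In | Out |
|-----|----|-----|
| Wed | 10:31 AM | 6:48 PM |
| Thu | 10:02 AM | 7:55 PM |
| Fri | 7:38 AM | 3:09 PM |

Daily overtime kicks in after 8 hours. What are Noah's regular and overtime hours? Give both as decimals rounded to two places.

Wed: 10:31 AM–6:48 PM = 8 h 17 min
Thu: 10:02 AM–7:55 PM = 9 h 53 min
Fri: 7:38 AM–3:09 PM = 7 h 31 min
Wed reg 8 h 0 min / OT 0 h 17 min; Thu reg 8 h 0 min / OT 1 h 53 min; Fri reg 7 h 31 min / OT 0 h 0 min.
Totals: regular 23 h 31 min, overtime 2 h 10 min.

Regular 23.52 hours, overtime 2.17 hours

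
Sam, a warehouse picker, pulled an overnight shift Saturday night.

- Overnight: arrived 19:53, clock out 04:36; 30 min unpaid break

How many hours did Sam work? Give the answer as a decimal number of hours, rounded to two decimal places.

8.22 hours

Overnight: 19:53 → midnight = 4 h 7 min; midnight → 04:36 = 4 h 36 min; span 8 h 43 min; less 30 min break → 8 h 13 min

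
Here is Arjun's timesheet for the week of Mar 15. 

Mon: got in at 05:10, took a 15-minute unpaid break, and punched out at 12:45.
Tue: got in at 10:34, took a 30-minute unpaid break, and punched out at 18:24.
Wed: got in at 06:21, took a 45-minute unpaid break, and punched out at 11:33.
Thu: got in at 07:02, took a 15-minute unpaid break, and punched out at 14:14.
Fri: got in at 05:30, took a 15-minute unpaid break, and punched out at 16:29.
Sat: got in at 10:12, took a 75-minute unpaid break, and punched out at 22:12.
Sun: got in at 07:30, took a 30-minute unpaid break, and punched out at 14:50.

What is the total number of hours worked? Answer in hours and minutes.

Mon: 05:10–12:45 = 7 h 35 min; less 15 min break → 7 h 20 min
Tue: 10:34–18:24 = 7 h 50 min; less 30 min break → 7 h 20 min
Wed: 06:21–11:33 = 5 h 12 min; less 45 min break → 4 h 27 min
Thu: 07:02–14:14 = 7 h 12 min; less 15 min break → 6 h 57 min
Fri: 05:30–16:29 = 10 h 59 min; less 15 min break → 10 h 44 min
Sat: 10:12–22:12 = 12 h 0 min; less 75 min break → 10 h 45 min
Sun: 07:30–14:50 = 7 h 20 min; less 30 min break → 6 h 50 min
Total: 7 h 20 min + 7 h 20 min + 4 h 27 min + 6 h 57 min + 10 h 44 min + 10 h 45 min + 6 h 50 min = 54 h 23 min.

54 h 23 min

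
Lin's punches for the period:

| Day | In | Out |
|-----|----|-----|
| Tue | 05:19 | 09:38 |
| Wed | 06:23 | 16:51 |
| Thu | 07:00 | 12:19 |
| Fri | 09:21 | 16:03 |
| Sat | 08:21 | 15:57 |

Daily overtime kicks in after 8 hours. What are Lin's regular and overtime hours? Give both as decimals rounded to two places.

Tue: 05:19–09:38 = 4 h 19 min
Wed: 06:23–16:51 = 10 h 28 min
Thu: 07:00–12:19 = 5 h 19 min
Fri: 09:21–16:03 = 6 h 42 min
Sat: 08:21–15:57 = 7 h 36 min
Tue reg 4 h 19 min / OT 0 h 0 min; Wed reg 8 h 0 min / OT 2 h 28 min; Thu reg 5 h 19 min / OT 0 h 0 min; Fri reg 6 h 42 min / OT 0 h 0 min; Sat reg 7 h 36 min / OT 0 h 0 min.
Totals: regular 31 h 56 min, overtime 2 h 28 min.

Regular 31.93 hours, overtime 2.47 hours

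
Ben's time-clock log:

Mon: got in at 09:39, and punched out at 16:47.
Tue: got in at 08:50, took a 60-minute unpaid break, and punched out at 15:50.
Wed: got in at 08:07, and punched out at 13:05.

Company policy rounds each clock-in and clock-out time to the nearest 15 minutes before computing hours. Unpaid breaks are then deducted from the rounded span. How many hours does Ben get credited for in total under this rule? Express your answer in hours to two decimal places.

18.00 hours

Mon: in 09:39→09:45, out 16:47→16:45; 7 h 0 min
Tue: in 08:50→08:45, out 15:50→15:45; 7 h 0 min − 60 min = 6 h 0 min
Wed: in 08:07→08:00, out 13:05→13:00; 5 h 0 min
Total credited: 18 h 0 min.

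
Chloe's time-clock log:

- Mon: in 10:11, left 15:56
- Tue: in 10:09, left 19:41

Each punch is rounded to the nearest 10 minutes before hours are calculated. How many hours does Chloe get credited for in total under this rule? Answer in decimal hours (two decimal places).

15.33 hours

Mon: in 10:11→10:10, out 15:56→16:00; 5 h 50 min
Tue: in 10:09→10:10, out 19:41→19:40; 9 h 30 min
Total credited: 15 h 20 min.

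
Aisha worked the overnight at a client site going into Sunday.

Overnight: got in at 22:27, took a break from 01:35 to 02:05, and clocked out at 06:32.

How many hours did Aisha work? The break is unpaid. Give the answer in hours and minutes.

Overnight: 22:27 → midnight = 1 h 33 min; midnight → 06:32 = 6 h 32 min; span 8 h 5 min; less 30 min break → 7 h 35 min

7 h 35 min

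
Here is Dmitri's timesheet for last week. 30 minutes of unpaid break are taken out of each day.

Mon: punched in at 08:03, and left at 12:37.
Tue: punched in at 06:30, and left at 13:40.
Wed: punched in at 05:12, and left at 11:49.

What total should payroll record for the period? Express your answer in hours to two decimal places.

Mon: 08:03–12:37 = 4 h 34 min; less 30 min break → 4 h 4 min
Tue: 06:30–13:40 = 7 h 10 min; less 30 min break → 6 h 40 min
Wed: 05:12–11:49 = 6 h 37 min; less 30 min break → 6 h 7 min
Total: 4 h 4 min + 6 h 40 min + 6 h 7 min = 16 h 51 min.

16.85 hours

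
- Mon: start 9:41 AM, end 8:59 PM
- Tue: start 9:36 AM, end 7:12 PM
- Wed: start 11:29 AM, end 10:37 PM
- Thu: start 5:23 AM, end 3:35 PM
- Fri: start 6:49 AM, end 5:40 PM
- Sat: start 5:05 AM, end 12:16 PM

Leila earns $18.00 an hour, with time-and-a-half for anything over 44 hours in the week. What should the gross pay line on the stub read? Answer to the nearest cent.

Mon: 9:41 AM–8:59 PM = 11 h 18 min
Tue: 9:36 AM–7:12 PM = 9 h 36 min
Wed: 11:29 AM–10:37 PM = 11 h 8 min
Thu: 5:23 AM–3:35 PM = 10 h 12 min
Fri: 6:49 AM–5:40 PM = 10 h 51 min
Sat: 5:05 AM–12:16 PM = 7 h 11 min
Total worked: 60 h 16 min = 3616 min.
Regular 44 h 0 min = 2640 min at $18.00/h; overtime 16 h 16 min = 976 min at $27.00/h.
Pay = (2640 × $18.00 + 976 × $27.00) ÷ 60 = $1231.20.

$1231.20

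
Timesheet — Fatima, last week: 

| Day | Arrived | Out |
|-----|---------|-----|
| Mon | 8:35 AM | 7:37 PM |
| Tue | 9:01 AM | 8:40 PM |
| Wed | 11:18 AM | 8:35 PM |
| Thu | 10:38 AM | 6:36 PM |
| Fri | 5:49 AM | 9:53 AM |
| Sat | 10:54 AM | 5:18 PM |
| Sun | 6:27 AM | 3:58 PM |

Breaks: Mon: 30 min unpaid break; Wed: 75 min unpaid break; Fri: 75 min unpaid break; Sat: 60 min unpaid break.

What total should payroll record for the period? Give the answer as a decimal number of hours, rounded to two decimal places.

Mon: 8:35 AM–7:37 PM = 11 h 2 min; less 30 min break → 10 h 32 min
Tue: 9:01 AM–8:40 PM = 11 h 39 min
Wed: 11:18 AM–8:35 PM = 9 h 17 min; less 75 min break → 8 h 2 min
Thu: 10:38 AM–6:36 PM = 7 h 58 min
Fri: 5:49 AM–9:53 AM = 4 h 4 min; less 75 min break → 2 h 49 min
Sat: 10:54 AM–5:18 PM = 6 h 24 min; less 60 min break → 5 h 24 min
Sun: 6:27 AM–3:58 PM = 9 h 31 min
Total: 10 h 32 min + 11 h 39 min + 8 h 2 min + 7 h 58 min + 2 h 49 min + 5 h 24 min + 9 h 31 min = 55 h 55 min.

55.92 hours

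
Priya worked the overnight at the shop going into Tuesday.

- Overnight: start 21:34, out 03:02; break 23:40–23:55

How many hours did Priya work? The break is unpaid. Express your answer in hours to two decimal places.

Overnight: 21:34 → midnight = 2 h 26 min; midnight → 03:02 = 3 h 2 min; span 5 h 28 min; less 15 min break → 5 h 13 min

5.22 hours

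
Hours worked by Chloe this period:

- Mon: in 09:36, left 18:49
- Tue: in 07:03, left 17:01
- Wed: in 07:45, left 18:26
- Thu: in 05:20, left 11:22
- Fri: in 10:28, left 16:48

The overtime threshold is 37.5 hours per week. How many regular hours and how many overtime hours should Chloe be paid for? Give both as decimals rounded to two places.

Regular 37.50 hours, overtime 4.73 hours

Mon: 09:36–18:49 = 9 h 13 min
Tue: 07:03–17:01 = 9 h 58 min
Wed: 07:45–18:26 = 10 h 41 min
Thu: 05:20–11:22 = 6 h 2 min
Fri: 10:28–16:48 = 6 h 20 min
Total worked: 42 h 14 min = 42.23 h.
Threshold 37.5 h → overtime 4 h 44 min, regular 37 h 30 min.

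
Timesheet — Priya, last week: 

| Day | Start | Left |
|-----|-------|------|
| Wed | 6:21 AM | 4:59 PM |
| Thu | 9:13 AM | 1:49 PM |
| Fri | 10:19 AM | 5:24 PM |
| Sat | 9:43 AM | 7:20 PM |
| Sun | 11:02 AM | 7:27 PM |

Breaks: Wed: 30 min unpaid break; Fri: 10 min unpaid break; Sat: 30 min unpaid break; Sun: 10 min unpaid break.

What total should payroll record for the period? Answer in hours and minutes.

Wed: 6:21 AM–4:59 PM = 10 h 38 min; less 30 min break → 10 h 8 min
Thu: 9:13 AM–1:49 PM = 4 h 36 min
Fri: 10:19 AM–5:24 PM = 7 h 5 min; less 10 min break → 6 h 55 min
Sat: 9:43 AM–7:20 PM = 9 h 37 min; less 30 min break → 9 h 7 min
Sun: 11:02 AM–7:27 PM = 8 h 25 min; less 10 min break → 8 h 15 min
Total: 10 h 8 min + 4 h 36 min + 6 h 55 min + 9 h 7 min + 8 h 15 min = 39 h 1 min.

39 h 1 min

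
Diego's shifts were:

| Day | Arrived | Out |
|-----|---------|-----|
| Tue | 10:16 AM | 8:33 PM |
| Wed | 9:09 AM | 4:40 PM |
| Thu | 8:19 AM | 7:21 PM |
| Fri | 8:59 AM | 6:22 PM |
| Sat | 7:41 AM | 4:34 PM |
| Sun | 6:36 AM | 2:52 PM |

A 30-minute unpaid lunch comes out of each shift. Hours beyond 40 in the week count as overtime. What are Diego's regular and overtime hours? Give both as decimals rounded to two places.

Tue: 10:16 AM–8:33 PM = 10 h 17 min; less 30 min break → 9 h 47 min
Wed: 9:09 AM–4:40 PM = 7 h 31 min; less 30 min break → 7 h 1 min
Thu: 8:19 AM–7:21 PM = 11 h 2 min; less 30 min break → 10 h 32 min
Fri: 8:59 AM–6:22 PM = 9 h 23 min; less 30 min break → 8 h 53 min
Sat: 7:41 AM–4:34 PM = 8 h 53 min; less 30 min break → 8 h 23 min
Sun: 6:36 AM–2:52 PM = 8 h 16 min; less 30 min break → 7 h 46 min
Total worked: 52 h 22 min = 52.37 h.
Threshold 40 h → overtime 12 h 22 min, regular 40 h 0 min.

Regular 40.00 hours, overtime 12.37 hours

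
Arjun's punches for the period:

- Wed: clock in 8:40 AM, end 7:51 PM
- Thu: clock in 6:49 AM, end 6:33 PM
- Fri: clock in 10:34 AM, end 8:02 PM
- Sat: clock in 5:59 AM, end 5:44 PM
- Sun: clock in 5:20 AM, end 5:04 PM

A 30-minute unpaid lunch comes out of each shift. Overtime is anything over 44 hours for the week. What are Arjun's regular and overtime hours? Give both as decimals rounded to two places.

Regular 44.00 hours, overtime 9.37 hours

Wed: 8:40 AM–7:51 PM = 11 h 11 min; less 30 min break → 10 h 41 min
Thu: 6:49 AM–6:33 PM = 11 h 44 min; less 30 min break → 11 h 14 min
Fri: 10:34 AM–8:02 PM = 9 h 28 min; less 30 min break → 8 h 58 min
Sat: 5:59 AM–5:44 PM = 11 h 45 min; less 30 min break → 11 h 15 min
Sun: 5:20 AM–5:04 PM = 11 h 44 min; less 30 min break → 11 h 14 min
Total worked: 53 h 22 min = 53.37 h.
Threshold 44 h → overtime 9 h 22 min, regular 44 h 0 min.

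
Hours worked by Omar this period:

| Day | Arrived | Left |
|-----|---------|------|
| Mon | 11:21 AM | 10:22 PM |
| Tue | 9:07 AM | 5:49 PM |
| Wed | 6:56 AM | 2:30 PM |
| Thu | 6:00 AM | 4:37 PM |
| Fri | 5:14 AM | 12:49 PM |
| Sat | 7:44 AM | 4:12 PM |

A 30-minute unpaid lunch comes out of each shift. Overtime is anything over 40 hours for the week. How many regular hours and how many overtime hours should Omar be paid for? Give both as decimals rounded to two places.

Mon: 11:21 AM–10:22 PM = 11 h 1 min; less 30 min break → 10 h 31 min
Tue: 9:07 AM–5:49 PM = 8 h 42 min; less 30 min break → 8 h 12 min
Wed: 6:56 AM–2:30 PM = 7 h 34 min; less 30 min break → 7 h 4 min
Thu: 6:00 AM–4:37 PM = 10 h 37 min; less 30 min break → 10 h 7 min
Fri: 5:14 AM–12:49 PM = 7 h 35 min; less 30 min break → 7 h 5 min
Sat: 7:44 AM–4:12 PM = 8 h 28 min; less 30 min break → 7 h 58 min
Total worked: 50 h 57 min = 50.95 h.
Threshold 40 h → overtime 10 h 57 min, regular 40 h 0 min.

Regular 40.00 hours, overtime 10.95 hours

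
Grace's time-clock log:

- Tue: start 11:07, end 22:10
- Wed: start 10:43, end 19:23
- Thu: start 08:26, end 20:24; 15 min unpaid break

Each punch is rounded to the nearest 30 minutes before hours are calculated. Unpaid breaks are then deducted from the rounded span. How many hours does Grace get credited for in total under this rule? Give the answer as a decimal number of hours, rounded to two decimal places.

31.75 hours

Tue: in 11:07→11:00, out 22:10→22:00; 11 h 0 min
Wed: in 10:43→10:30, out 19:23→19:30; 9 h 0 min
Thu: in 08:26→08:30, out 20:24→20:30; 12 h 0 min − 15 min = 11 h 45 min
Total credited: 31 h 45 min.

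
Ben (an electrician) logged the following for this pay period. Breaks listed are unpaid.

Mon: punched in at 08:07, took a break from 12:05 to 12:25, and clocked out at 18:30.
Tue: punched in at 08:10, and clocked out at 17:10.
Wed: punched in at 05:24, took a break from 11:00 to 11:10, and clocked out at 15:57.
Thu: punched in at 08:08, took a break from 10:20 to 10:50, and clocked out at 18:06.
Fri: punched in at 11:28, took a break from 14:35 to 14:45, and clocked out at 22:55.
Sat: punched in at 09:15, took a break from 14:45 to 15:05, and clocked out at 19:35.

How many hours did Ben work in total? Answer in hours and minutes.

60 h 11 min

Mon: 08:07–18:30 = 10 h 23 min; less 20 min break → 10 h 3 min
Tue: 08:10–17:10 = 9 h 0 min
Wed: 05:24–15:57 = 10 h 33 min; less 10 min break → 10 h 23 min
Thu: 08:08–18:06 = 9 h 58 min; less 30 min break → 9 h 28 min
Fri: 11:28–22:55 = 11 h 27 min; less 10 min break → 11 h 17 min
Sat: 09:15–19:35 = 10 h 20 min; less 20 min break → 10 h 0 min
Total: 10 h 3 min + 9 h 0 min + 10 h 23 min + 9 h 28 min + 11 h 17 min + 10 h 0 min = 60 h 11 min.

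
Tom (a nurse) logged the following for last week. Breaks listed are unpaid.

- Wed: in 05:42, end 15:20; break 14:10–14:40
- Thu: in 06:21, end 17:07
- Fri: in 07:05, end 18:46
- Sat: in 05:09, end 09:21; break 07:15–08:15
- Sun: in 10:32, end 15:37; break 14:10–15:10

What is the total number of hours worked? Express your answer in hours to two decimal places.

38.87 hours

Wed: 05:42–15:20 = 9 h 38 min; less 30 min break → 9 h 8 min
Thu: 06:21–17:07 = 10 h 46 min
Fri: 07:05–18:46 = 11 h 41 min
Sat: 05:09–09:21 = 4 h 12 min; less 60 min break → 3 h 12 min
Sun: 10:32–15:37 = 5 h 5 min; less 60 min break → 4 h 5 min
Total: 9 h 8 min + 10 h 46 min + 11 h 41 min + 3 h 12 min + 4 h 5 min = 38 h 52 min.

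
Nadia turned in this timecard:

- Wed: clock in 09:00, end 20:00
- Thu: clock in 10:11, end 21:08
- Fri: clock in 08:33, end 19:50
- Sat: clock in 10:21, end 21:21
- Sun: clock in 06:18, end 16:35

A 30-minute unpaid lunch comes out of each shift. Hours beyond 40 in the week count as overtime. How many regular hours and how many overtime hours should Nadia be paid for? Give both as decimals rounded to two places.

Wed: 09:00–20:00 = 11 h 0 min; less 30 min break → 10 h 30 min
Thu: 10:11–21:08 = 10 h 57 min; less 30 min break → 10 h 27 min
Fri: 08:33–19:50 = 11 h 17 min; less 30 min break → 10 h 47 min
Sat: 10:21–21:21 = 11 h 0 min; less 30 min break → 10 h 30 min
Sun: 06:18–16:35 = 10 h 17 min; less 30 min break → 9 h 47 min
Total worked: 52 h 1 min = 52.02 h.
Threshold 40 h → overtime 12 h 1 min, regular 40 h 0 min.

Regular 40.00 hours, overtime 12.02 hours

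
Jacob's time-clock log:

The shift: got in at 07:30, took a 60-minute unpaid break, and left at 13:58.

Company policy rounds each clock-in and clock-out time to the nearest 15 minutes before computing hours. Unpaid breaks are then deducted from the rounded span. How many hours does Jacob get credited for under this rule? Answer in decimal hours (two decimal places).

The shift: in 07:30→07:30, out 13:58→14:00; 6 h 30 min − 60 min = 5 h 30 min

5.50 hours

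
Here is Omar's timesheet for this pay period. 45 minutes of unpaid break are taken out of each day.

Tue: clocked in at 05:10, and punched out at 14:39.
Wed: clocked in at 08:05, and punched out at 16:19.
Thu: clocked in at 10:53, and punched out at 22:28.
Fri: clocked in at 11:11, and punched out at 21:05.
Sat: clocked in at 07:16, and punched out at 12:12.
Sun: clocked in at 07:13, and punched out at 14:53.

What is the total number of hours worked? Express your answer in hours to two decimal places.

47.30 hours

Tue: 05:10–14:39 = 9 h 29 min; less 45 min break → 8 h 44 min
Wed: 08:05–16:19 = 8 h 14 min; less 45 min break → 7 h 29 min
Thu: 10:53–22:28 = 11 h 35 min; less 45 min break → 10 h 50 min
Fri: 11:11–21:05 = 9 h 54 min; less 45 min break → 9 h 9 min
Sat: 07:16–12:12 = 4 h 56 min; less 45 min break → 4 h 11 min
Sun: 07:13–14:53 = 7 h 40 min; less 45 min break → 6 h 55 min
Total: 8 h 44 min + 7 h 29 min + 10 h 50 min + 9 h 9 min + 4 h 11 min + 6 h 55 min = 47 h 18 min.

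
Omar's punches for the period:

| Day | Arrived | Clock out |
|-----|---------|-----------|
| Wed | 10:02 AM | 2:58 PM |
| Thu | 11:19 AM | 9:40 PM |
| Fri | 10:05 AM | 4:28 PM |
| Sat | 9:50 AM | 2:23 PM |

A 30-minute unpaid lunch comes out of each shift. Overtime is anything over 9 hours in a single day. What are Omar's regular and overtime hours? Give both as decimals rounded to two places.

Wed: 10:02 AM–2:58 PM = 4 h 56 min; less 30 min break → 4 h 26 min
Thu: 11:19 AM–9:40 PM = 10 h 21 min; less 30 min break → 9 h 51 min
Fri: 10:05 AM–4:28 PM = 6 h 23 min; less 30 min break → 5 h 53 min
Sat: 9:50 AM–2:23 PM = 4 h 33 min; less 30 min break → 4 h 3 min
Wed reg 4 h 26 min / OT 0 h 0 min; Thu reg 9 h 0 min / OT 0 h 51 min; Fri reg 5 h 53 min / OT 0 h 0 min; Sat reg 4 h 3 min / OT 0 h 0 min.
Totals: regular 23 h 22 min, overtime 0 h 51 min.

Regular 23.37 hours, overtime 0.85 hours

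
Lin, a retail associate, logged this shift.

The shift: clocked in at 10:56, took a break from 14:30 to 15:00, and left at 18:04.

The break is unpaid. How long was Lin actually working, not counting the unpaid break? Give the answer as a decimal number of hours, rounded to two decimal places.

The shift: 10:56–18:04 = 7 h 8 min; less 30 min break → 6 h 38 min

6.63 hours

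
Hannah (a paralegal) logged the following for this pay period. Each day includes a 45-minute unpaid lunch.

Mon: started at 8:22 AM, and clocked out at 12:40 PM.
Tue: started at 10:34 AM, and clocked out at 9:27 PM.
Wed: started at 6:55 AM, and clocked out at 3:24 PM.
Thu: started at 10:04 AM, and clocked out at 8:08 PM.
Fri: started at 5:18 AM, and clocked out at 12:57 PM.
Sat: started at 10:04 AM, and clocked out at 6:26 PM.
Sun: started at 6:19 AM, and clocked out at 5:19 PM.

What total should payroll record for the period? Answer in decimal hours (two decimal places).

55.50 hours

Mon: 8:22 AM–12:40 PM = 4 h 18 min; less 45 min break → 3 h 33 min
Tue: 10:34 AM–9:27 PM = 10 h 53 min; less 45 min break → 10 h 8 min
Wed: 6:55 AM–3:24 PM = 8 h 29 min; less 45 min break → 7 h 44 min
Thu: 10:04 AM–8:08 PM = 10 h 4 min; less 45 min break → 9 h 19 min
Fri: 5:18 AM–12:57 PM = 7 h 39 min; less 45 min break → 6 h 54 min
Sat: 10:04 AM–6:26 PM = 8 h 22 min; less 45 min break → 7 h 37 min
Sun: 6:19 AM–5:19 PM = 11 h 0 min; less 45 min break → 10 h 15 min
Total: 3 h 33 min + 10 h 8 min + 7 h 44 min + 9 h 19 min + 6 h 54 min + 7 h 37 min + 10 h 15 min = 55 h 30 min.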